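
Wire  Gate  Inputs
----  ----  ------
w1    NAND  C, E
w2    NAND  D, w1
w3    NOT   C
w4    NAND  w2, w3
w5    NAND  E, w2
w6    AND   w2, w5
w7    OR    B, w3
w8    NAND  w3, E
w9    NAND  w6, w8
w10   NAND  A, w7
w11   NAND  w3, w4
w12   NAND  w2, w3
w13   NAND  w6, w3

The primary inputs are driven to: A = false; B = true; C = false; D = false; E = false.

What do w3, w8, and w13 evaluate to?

w1 = C NAND E = false NAND false = true
w2 = D NAND w1 = false NAND true = true
w3 = NOT C = NOT false = true
w5 = E NAND w2 = false NAND true = true
w6 = w2 AND w5 = true AND true = true
w8 = w3 NAND E = true NAND false = true
w13 = w6 NAND w3 = true NAND true = false

w3 = true, w8 = true, w13 = false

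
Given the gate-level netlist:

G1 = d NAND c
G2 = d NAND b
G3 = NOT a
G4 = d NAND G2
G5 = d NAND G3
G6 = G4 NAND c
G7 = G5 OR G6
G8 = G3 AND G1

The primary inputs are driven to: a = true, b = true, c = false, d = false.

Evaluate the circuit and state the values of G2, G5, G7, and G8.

G2 = true, G5 = true, G7 = true, G8 = false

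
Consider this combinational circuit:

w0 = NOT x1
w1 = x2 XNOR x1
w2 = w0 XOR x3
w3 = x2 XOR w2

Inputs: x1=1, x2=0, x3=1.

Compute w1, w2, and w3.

w1 = 0, w2 = 1, w3 = 1

w0 = NOT x1 = NOT 1 = 0
w1 = x2 XNOR x1 = 0 XNOR 1 = 0
w2 = w0 XOR x3 = 0 XOR 1 = 1
w3 = x2 XOR w2 = 0 XOR 1 = 1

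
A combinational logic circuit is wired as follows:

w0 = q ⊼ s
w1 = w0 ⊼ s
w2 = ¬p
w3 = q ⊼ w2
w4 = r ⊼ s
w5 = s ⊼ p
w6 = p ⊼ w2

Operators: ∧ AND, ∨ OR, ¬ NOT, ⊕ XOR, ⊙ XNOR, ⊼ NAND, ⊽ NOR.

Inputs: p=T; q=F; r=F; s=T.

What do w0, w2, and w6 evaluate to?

w0 = q NAND s = F NAND T = T
w2 = NOT p = NOT T = F
w6 = p NAND w2 = T NAND F = T

w0 = T, w2 = F, w6 = T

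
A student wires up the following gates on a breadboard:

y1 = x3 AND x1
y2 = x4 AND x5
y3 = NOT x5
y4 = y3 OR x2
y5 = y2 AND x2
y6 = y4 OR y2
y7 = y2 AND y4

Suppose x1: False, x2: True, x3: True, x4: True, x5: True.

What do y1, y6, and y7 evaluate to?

y1 = False, y6 = True, y7 = True

y1 = x3 AND x1 = True AND False = False
y2 = x4 AND x5 = True AND True = True
y3 = NOT x5 = NOT True = False
y4 = y3 OR x2 = False OR True = True
y6 = y4 OR y2 = True OR True = True
y7 = y2 AND y4 = True AND True = True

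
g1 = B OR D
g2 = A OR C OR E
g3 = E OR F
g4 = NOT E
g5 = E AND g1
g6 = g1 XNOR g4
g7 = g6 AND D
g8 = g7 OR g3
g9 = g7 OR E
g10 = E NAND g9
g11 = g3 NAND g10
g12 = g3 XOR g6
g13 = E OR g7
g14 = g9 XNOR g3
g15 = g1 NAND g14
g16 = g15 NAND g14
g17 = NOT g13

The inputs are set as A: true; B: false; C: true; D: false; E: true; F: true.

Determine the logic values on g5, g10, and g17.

g5 = false, g10 = false, g17 = false

g1 = B OR D = false OR false = false
g4 = NOT E = NOT true = false
g5 = E AND g1 = true AND false = false
g6 = g1 XNOR g4 = false XNOR false = true
g7 = g6 AND D = true AND false = false
g9 = g7 OR E = false OR true = true
g10 = E NAND g9 = true NAND true = false
g13 = E OR g7 = true OR false = true
g17 = NOT g13 = NOT true = false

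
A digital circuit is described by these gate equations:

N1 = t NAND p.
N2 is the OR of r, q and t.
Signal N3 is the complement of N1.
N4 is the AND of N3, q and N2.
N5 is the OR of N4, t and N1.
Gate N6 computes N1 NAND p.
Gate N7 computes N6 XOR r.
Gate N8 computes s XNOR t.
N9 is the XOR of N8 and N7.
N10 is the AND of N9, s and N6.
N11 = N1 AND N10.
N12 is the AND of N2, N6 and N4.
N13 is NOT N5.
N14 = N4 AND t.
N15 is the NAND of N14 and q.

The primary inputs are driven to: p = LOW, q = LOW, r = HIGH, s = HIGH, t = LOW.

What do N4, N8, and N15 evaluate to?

N4 = LOW, N8 = LOW, N15 = HIGH

N1 = t NAND p = LOW NAND LOW = HIGH
N2 = r OR q OR t = HIGH OR LOW OR LOW = HIGH
N3 = NOT N1 = NOT HIGH = LOW
N4 = N3 AND q AND N2 = LOW AND LOW AND HIGH = LOW
N8 = s XNOR t = HIGH XNOR LOW = LOW
N14 = N4 AND t = LOW AND LOW = LOW
N15 = N14 NAND q = LOW NAND LOW = HIGH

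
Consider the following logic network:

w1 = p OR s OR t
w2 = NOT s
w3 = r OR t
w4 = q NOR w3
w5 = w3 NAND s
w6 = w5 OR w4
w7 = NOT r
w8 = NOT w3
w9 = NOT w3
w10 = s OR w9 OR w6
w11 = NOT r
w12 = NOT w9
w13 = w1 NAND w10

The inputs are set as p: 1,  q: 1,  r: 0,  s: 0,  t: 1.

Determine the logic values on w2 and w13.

w2 = 1, w13 = 0

w1 = p OR s OR t = 1 OR 0 OR 1 = 1
w2 = NOT s = NOT 0 = 1
w3 = r OR t = 0 OR 1 = 1
w4 = q NOR w3 = 1 NOR 1 = 0
w5 = w3 NAND s = 1 NAND 0 = 1
w6 = w5 OR w4 = 1 OR 0 = 1
w9 = NOT w3 = NOT 1 = 0
w10 = s OR w9 OR w6 = 0 OR 0 OR 1 = 1
w13 = w1 NAND w10 = 1 NAND 1 = 0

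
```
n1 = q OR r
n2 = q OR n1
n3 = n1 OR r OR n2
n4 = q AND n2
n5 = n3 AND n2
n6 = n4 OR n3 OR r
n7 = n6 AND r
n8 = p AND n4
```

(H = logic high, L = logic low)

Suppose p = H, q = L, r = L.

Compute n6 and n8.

n1 = q OR r = L OR L = L
n2 = q OR n1 = L OR L = L
n3 = n1 OR r OR n2 = L OR L OR L = L
n4 = q AND n2 = L AND L = L
n6 = n4 OR n3 OR r = L OR L OR L = L
n8 = p AND n4 = H AND L = L

n6 = L, n8 = L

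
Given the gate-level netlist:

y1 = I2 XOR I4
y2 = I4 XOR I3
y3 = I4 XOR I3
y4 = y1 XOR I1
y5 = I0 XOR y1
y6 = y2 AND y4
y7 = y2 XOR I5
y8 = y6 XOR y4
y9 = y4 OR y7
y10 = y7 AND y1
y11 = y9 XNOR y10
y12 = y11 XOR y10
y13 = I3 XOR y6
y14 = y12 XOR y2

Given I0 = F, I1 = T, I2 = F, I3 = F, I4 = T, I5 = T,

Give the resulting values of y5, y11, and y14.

y5 = T; y11 = T; y14 = F

y1 = I2 XOR I4 = F XOR T = T
y2 = I4 XOR I3 = T XOR F = T
y4 = y1 XOR I1 = T XOR T = F
y5 = I0 XOR y1 = F XOR T = T
y7 = y2 XOR I5 = T XOR T = F
y9 = y4 OR y7 = F OR F = F
y10 = y7 AND y1 = F AND T = F
y11 = y9 XNOR y10 = F XNOR F = T
y12 = y11 XOR y10 = T XOR F = T
y14 = y12 XOR y2 = T XOR T = F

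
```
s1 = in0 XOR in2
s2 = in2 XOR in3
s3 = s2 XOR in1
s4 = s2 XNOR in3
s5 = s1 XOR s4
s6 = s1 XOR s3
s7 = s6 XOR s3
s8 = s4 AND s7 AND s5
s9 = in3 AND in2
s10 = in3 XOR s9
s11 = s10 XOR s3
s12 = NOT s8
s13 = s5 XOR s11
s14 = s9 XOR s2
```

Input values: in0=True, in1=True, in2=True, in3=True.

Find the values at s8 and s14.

s8 = False, s14 = True

s1 = in0 XOR in2 = True XOR True = False
s2 = in2 XOR in3 = True XOR True = False
s3 = s2 XOR in1 = False XOR True = True
s4 = s2 XNOR in3 = False XNOR True = False
s5 = s1 XOR s4 = False XOR False = False
s6 = s1 XOR s3 = False XOR True = True
s7 = s6 XOR s3 = True XOR True = False
s8 = s4 AND s7 AND s5 = False AND False AND False = False
s9 = in3 AND in2 = True AND True = True
s14 = s9 XOR s2 = True XOR False = True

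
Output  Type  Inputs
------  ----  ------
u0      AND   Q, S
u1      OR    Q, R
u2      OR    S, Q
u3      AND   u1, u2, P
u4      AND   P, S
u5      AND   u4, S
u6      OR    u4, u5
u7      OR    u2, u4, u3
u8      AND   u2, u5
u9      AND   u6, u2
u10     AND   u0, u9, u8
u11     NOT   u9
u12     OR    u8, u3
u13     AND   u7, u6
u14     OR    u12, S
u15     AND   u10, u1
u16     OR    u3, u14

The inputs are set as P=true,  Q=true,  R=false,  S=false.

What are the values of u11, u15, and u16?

u11 = true; u15 = false; u16 = true

u0 = Q AND S = true AND false = false
u1 = Q OR R = true OR false = true
u2 = S OR Q = false OR true = true
u3 = u1 AND u2 AND P = true AND true AND true = true
u4 = P AND S = true AND false = false
u5 = u4 AND S = false AND false = false
u6 = u4 OR u5 = false OR false = false
u8 = u2 AND u5 = true AND false = false
u9 = u6 AND u2 = false AND true = false
u10 = u0 AND u9 AND u8 = false AND false AND false = false
u11 = NOT u9 = NOT false = true
u12 = u8 OR u3 = false OR true = true
u14 = u12 OR S = true OR false = true
u15 = u10 AND u1 = false AND true = false
u16 = u3 OR u14 = true OR true = true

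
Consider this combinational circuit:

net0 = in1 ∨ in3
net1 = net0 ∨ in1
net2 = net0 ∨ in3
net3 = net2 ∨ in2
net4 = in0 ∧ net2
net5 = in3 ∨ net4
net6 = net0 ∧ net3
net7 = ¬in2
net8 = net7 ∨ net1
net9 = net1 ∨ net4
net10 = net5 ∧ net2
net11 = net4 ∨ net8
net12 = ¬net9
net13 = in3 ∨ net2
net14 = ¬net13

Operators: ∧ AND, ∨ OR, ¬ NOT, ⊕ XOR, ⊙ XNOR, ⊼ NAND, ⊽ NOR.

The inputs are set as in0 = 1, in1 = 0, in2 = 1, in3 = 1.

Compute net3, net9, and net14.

net0 = in1 OR in3 = 0 OR 1 = 1
net1 = net0 OR in1 = 1 OR 0 = 1
net2 = net0 OR in3 = 1 OR 1 = 1
net3 = net2 OR in2 = 1 OR 1 = 1
net4 = in0 AND net2 = 1 AND 1 = 1
net9 = net1 OR net4 = 1 OR 1 = 1
net13 = in3 OR net2 = 1 OR 1 = 1
net14 = NOT net13 = NOT 1 = 0

net3 = 1, net9 = 1, net14 = 0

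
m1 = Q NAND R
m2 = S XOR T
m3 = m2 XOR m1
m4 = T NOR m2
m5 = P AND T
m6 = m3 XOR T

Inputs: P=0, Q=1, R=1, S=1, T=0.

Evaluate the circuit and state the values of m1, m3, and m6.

m1 = Q NAND R = 1 NAND 1 = 0
m2 = S XOR T = 1 XOR 0 = 1
m3 = m2 XOR m1 = 1 XOR 0 = 1
m6 = m3 XOR T = 1 XOR 0 = 1

m1 = 0, m3 = 1, m6 = 1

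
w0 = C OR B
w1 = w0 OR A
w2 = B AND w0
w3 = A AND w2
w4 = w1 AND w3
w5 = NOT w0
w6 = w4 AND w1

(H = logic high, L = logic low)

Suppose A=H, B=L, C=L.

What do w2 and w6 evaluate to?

w0 = C OR B = L OR L = L
w1 = w0 OR A = L OR H = H
w2 = B AND w0 = L AND L = L
w3 = A AND w2 = H AND L = L
w4 = w1 AND w3 = H AND L = L
w6 = w4 AND w1 = L AND H = L

w2 = L, w6 = L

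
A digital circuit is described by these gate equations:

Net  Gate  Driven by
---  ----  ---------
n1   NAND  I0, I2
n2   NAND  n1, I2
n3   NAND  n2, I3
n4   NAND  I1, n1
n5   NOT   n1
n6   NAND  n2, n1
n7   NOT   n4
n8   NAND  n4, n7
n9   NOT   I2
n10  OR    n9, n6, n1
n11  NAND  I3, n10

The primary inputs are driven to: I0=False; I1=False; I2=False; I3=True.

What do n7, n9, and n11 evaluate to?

n7 = False  n9 = True  n11 = False

n1 = I0 NAND I2 = False NAND False = True
n2 = n1 NAND I2 = True NAND False = True
n4 = I1 NAND n1 = False NAND True = True
n6 = n2 NAND n1 = True NAND True = False
n7 = NOT n4 = NOT True = False
n9 = NOT I2 = NOT False = True
n10 = n9 OR n6 OR n1 = True OR False OR True = True
n11 = I3 NAND n10 = True NAND True = False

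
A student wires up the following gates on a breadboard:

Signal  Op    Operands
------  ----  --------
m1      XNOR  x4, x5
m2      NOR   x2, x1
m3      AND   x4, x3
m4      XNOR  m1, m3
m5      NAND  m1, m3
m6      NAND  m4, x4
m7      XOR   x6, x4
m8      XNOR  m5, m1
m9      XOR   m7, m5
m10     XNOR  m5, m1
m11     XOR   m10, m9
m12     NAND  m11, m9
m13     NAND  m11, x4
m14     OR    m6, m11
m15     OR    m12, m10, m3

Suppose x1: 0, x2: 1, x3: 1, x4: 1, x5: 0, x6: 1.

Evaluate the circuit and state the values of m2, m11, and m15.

m2 = 0; m11 = 1; m15 = 1

m1 = x4 XNOR x5 = 1 XNOR 0 = 0
m2 = x2 NOR x1 = 1 NOR 0 = 0
m3 = x4 AND x3 = 1 AND 1 = 1
m5 = m1 NAND m3 = 0 NAND 1 = 1
m7 = x6 XOR x4 = 1 XOR 1 = 0
m9 = m7 XOR m5 = 0 XOR 1 = 1
m10 = m5 XNOR m1 = 1 XNOR 0 = 0
m11 = m10 XOR m9 = 0 XOR 1 = 1
m12 = m11 NAND m9 = 1 NAND 1 = 0
m15 = m12 OR m10 OR m3 = 0 OR 0 OR 1 = 1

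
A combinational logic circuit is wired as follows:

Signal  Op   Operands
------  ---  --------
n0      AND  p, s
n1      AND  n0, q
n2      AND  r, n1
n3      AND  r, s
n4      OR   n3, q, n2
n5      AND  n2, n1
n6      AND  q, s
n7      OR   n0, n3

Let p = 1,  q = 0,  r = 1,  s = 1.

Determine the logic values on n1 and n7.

n0 = p AND s = 1 AND 1 = 1
n1 = n0 AND q = 1 AND 0 = 0
n3 = r AND s = 1 AND 1 = 1
n7 = n0 OR n3 = 1 OR 1 = 1

n1 = 0, n7 = 1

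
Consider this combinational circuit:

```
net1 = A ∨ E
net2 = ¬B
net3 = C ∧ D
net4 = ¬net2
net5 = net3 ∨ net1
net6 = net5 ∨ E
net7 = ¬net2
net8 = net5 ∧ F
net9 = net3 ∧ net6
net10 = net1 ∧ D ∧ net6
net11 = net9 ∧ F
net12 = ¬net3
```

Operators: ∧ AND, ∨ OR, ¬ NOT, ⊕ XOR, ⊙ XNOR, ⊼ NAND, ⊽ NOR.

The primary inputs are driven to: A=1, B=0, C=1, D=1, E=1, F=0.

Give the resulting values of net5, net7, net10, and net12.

net1 = A OR E = 1 OR 1 = 1
net2 = NOT B = NOT 0 = 1
net3 = C AND D = 1 AND 1 = 1
net5 = net3 OR net1 = 1 OR 1 = 1
net6 = net5 OR E = 1 OR 1 = 1
net7 = NOT net2 = NOT 1 = 0
net10 = net1 AND D AND net6 = 1 AND 1 AND 1 = 1
net12 = NOT net3 = NOT 1 = 0

net5 = 1  net7 = 0  net10 = 1  net12 = 0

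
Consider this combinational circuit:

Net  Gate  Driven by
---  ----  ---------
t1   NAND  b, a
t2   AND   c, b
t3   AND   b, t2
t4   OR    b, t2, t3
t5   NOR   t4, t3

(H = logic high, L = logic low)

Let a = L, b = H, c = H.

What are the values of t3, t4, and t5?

t3 = H  t4 = H  t5 = L

t2 = c AND b = H AND H = H
t3 = b AND t2 = H AND H = H
t4 = b OR t2 OR t3 = H OR H OR H = H
t5 = t4 NOR t3 = H NOR H = L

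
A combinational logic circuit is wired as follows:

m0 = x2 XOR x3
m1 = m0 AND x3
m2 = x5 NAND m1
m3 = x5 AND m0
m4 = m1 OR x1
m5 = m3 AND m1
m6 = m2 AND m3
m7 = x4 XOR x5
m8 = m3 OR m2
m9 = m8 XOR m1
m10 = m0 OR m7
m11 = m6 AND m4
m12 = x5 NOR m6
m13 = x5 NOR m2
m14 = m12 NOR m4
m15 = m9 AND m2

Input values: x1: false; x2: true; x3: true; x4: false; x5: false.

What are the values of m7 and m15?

m7 = false, m15 = true

m0 = x2 XOR x3 = true XOR true = false
m1 = m0 AND x3 = false AND true = false
m2 = x5 NAND m1 = false NAND false = true
m3 = x5 AND m0 = false AND false = false
m7 = x4 XOR x5 = false XOR false = false
m8 = m3 OR m2 = false OR true = true
m9 = m8 XOR m1 = true XOR false = true
m15 = m9 AND m2 = true AND true = true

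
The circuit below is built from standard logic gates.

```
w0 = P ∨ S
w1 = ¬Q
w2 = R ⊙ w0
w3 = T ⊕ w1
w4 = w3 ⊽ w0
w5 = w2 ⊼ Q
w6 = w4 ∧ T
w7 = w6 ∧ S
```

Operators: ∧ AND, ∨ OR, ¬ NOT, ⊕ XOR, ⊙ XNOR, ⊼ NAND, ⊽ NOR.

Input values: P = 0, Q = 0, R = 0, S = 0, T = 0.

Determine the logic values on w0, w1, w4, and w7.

w0 = 0, w1 = 1, w4 = 0, w7 = 0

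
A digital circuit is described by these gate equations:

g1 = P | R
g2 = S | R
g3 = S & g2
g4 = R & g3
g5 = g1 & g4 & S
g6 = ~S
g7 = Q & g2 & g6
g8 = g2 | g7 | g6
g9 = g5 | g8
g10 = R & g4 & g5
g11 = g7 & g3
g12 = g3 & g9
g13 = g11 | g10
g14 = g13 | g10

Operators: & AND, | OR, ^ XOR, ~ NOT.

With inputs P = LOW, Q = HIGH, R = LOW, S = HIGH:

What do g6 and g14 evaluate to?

g6 = LOW; g14 = LOW

g1 = P OR R = LOW OR LOW = LOW
g2 = S OR R = HIGH OR LOW = HIGH
g3 = S AND g2 = HIGH AND HIGH = HIGH
g4 = R AND g3 = LOW AND HIGH = LOW
g5 = g1 AND g4 AND S = LOW AND LOW AND HIGH = LOW
g6 = NOT S = NOT HIGH = LOW
g7 = Q AND g2 AND g6 = HIGH AND HIGH AND LOW = LOW
g10 = R AND g4 AND g5 = LOW AND LOW AND LOW = LOW
g11 = g7 AND g3 = LOW AND HIGH = LOW
g13 = g11 OR g10 = LOW OR LOW = LOW
g14 = g13 OR g10 = LOW OR LOW = LOW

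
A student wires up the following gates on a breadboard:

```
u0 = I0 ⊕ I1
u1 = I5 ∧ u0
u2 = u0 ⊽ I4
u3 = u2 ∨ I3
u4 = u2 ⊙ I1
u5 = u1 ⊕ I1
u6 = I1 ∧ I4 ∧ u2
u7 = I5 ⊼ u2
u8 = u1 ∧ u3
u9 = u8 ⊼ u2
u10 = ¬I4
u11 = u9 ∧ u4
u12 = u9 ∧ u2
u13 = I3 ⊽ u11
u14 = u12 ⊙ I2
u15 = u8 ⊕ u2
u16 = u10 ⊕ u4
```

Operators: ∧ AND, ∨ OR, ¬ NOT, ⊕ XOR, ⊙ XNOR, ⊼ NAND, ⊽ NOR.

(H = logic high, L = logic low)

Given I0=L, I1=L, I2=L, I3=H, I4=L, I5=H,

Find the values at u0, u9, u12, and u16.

u0 = I0 XOR I1 = L XOR L = L
u1 = I5 AND u0 = H AND L = L
u2 = u0 NOR I4 = L NOR L = H
u3 = u2 OR I3 = H OR H = H
u4 = u2 XNOR I1 = H XNOR L = L
u8 = u1 AND u3 = L AND H = L
u9 = u8 NAND u2 = L NAND H = H
u10 = NOT I4 = NOT L = H
u12 = u9 AND u2 = H AND H = H
u16 = u10 XOR u4 = H XOR L = H

u0 = L  u9 = H  u12 = H  u16 = H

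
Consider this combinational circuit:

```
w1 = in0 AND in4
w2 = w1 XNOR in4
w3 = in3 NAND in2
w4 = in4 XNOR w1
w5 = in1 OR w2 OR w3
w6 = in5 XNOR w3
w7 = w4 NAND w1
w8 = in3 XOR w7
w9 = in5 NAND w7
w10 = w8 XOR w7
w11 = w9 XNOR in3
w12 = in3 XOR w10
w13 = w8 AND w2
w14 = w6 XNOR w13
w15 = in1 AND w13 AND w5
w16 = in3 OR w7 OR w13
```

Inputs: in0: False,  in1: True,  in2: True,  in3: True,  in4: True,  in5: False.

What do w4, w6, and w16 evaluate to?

w1 = in0 AND in4 = False AND True = False
w2 = w1 XNOR in4 = False XNOR True = False
w3 = in3 NAND in2 = True NAND True = False
w4 = in4 XNOR w1 = True XNOR False = False
w6 = in5 XNOR w3 = False XNOR False = True
w7 = w4 NAND w1 = False NAND False = True
w8 = in3 XOR w7 = True XOR True = False
w13 = w8 AND w2 = False AND False = False
w16 = in3 OR w7 OR w13 = True OR True OR False = True

w4 = False, w6 = True, w16 = True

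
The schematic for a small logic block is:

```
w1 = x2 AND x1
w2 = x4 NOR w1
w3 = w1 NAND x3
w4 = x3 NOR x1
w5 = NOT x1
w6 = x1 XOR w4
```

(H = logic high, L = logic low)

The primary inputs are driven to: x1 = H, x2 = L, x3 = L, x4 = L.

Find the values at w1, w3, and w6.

w1 = x2 AND x1 = L AND H = L
w3 = w1 NAND x3 = L NAND L = H
w4 = x3 NOR x1 = L NOR H = L
w6 = x1 XOR w4 = H XOR L = H

w1 = L, w3 = H, w6 = H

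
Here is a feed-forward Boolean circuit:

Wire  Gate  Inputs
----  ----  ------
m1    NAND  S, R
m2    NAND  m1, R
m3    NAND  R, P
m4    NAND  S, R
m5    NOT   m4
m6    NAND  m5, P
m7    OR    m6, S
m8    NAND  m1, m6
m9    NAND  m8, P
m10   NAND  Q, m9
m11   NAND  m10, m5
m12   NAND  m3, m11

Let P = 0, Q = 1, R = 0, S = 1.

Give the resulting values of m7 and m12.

m7 = 1; m12 = 0

m1 = S NAND R = 1 NAND 0 = 1
m3 = R NAND P = 0 NAND 0 = 1
m4 = S NAND R = 1 NAND 0 = 1
m5 = NOT m4 = NOT 1 = 0
m6 = m5 NAND P = 0 NAND 0 = 1
m7 = m6 OR S = 1 OR 1 = 1
m8 = m1 NAND m6 = 1 NAND 1 = 0
m9 = m8 NAND P = 0 NAND 0 = 1
m10 = Q NAND m9 = 1 NAND 1 = 0
m11 = m10 NAND m5 = 0 NAND 0 = 1
m12 = m3 NAND m11 = 1 NAND 1 = 0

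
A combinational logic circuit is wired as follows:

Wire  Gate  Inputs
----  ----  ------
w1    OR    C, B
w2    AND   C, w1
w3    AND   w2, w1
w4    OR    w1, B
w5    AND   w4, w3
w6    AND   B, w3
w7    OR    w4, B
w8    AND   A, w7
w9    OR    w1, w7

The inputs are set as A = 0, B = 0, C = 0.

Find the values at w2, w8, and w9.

w1 = C OR B = 0 OR 0 = 0
w2 = C AND w1 = 0 AND 0 = 0
w4 = w1 OR B = 0 OR 0 = 0
w7 = w4 OR B = 0 OR 0 = 0
w8 = A AND w7 = 0 AND 0 = 0
w9 = w1 OR w7 = 0 OR 0 = 0

w2 = 0, w8 = 0, w9 = 0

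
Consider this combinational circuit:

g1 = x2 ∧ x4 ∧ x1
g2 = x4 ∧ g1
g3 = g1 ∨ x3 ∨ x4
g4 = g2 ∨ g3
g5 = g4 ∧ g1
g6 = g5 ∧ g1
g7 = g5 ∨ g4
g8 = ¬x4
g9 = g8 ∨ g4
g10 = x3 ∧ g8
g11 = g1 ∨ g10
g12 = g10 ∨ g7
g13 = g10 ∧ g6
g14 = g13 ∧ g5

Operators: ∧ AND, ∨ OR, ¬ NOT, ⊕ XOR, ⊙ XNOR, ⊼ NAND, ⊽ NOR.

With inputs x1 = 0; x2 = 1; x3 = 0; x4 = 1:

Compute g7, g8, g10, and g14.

g7 = 1; g8 = 0; g10 = 0; g14 = 0

g1 = x2 AND x4 AND x1 = 1 AND 1 AND 0 = 0
g2 = x4 AND g1 = 1 AND 0 = 0
g3 = g1 OR x3 OR x4 = 0 OR 0 OR 1 = 1
g4 = g2 OR g3 = 0 OR 1 = 1
g5 = g4 AND g1 = 1 AND 0 = 0
g6 = g5 AND g1 = 0 AND 0 = 0
g7 = g5 OR g4 = 0 OR 1 = 1
g8 = NOT x4 = NOT 1 = 0
g10 = x3 AND g8 = 0 AND 0 = 0
g13 = g10 AND g6 = 0 AND 0 = 0
g14 = g13 AND g5 = 0 AND 0 = 0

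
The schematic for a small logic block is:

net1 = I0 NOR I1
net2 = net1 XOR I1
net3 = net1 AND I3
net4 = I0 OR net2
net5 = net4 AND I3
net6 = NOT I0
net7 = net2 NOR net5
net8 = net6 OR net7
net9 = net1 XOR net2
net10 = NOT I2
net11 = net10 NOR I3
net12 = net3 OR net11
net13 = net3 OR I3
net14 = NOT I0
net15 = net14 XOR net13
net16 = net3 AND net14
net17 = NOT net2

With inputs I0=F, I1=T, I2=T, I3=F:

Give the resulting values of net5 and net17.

net5 = F, net17 = F

net1 = I0 NOR I1 = F NOR T = F
net2 = net1 XOR I1 = F XOR T = T
net4 = I0 OR net2 = F OR T = T
net5 = net4 AND I3 = T AND F = F
net17 = NOT net2 = NOT T = F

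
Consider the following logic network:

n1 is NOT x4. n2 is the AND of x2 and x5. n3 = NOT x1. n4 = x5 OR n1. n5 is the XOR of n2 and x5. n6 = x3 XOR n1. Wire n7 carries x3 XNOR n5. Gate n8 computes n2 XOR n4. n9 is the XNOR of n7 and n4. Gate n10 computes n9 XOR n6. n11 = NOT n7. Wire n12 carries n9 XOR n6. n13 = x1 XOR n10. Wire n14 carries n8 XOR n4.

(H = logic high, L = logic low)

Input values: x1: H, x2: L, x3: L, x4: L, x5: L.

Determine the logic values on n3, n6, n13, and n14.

n1 = NOT x4 = NOT L = H
n2 = x2 AND x5 = L AND L = L
n3 = NOT x1 = NOT H = L
n4 = x5 OR n1 = L OR H = H
n5 = n2 XOR x5 = L XOR L = L
n6 = x3 XOR n1 = L XOR H = H
n7 = x3 XNOR n5 = L XNOR L = H
n8 = n2 XOR n4 = L XOR H = H
n9 = n7 XNOR n4 = H XNOR H = H
n10 = n9 XOR n6 = H XOR H = L
n13 = x1 XOR n10 = H XOR L = H
n14 = n8 XOR n4 = H XOR H = L

n3 = L; n6 = H; n13 = H; n14 = L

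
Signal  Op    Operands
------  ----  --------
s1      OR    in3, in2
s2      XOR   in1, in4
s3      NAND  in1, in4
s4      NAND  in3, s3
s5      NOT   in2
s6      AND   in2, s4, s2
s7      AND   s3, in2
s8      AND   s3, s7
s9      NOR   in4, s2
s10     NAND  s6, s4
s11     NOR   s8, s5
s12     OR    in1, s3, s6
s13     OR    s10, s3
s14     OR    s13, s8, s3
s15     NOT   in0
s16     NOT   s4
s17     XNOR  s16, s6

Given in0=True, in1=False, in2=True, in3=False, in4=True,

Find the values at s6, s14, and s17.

s2 = in1 XOR in4 = False XOR True = True
s3 = in1 NAND in4 = False NAND True = True
s4 = in3 NAND s3 = False NAND True = True
s6 = in2 AND s4 AND s2 = True AND True AND True = True
s7 = s3 AND in2 = True AND True = True
s8 = s3 AND s7 = True AND True = True
s10 = s6 NAND s4 = True NAND True = False
s13 = s10 OR s3 = False OR True = True
s14 = s13 OR s8 OR s3 = True OR True OR True = True
s16 = NOT s4 = NOT True = False
s17 = s16 XNOR s6 = False XNOR True = False

s6 = True, s14 = True, s17 = False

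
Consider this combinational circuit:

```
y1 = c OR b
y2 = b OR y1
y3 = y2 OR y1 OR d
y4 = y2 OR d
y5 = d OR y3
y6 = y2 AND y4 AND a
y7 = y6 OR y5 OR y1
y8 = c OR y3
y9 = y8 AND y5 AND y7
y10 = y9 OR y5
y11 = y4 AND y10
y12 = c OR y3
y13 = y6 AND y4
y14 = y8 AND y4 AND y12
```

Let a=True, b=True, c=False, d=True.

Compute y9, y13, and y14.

y1 = c OR b = False OR True = True
y2 = b OR y1 = True OR True = True
y3 = y2 OR y1 OR d = True OR True OR True = True
y4 = y2 OR d = True OR True = True
y5 = d OR y3 = True OR True = True
y6 = y2 AND y4 AND a = True AND True AND True = True
y7 = y6 OR y5 OR y1 = True OR True OR True = True
y8 = c OR y3 = False OR True = True
y9 = y8 AND y5 AND y7 = True AND True AND True = True
y12 = c OR y3 = False OR True = True
y13 = y6 AND y4 = True AND True = True
y14 = y8 AND y4 AND y12 = True AND True AND True = True

y9 = True, y13 = True, y14 = True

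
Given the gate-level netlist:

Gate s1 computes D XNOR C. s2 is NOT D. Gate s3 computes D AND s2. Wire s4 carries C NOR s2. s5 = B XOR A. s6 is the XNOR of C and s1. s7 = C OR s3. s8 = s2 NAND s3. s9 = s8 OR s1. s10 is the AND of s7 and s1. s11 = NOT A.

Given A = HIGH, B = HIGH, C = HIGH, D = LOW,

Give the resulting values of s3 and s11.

s2 = NOT D = NOT LOW = HIGH
s3 = D AND s2 = LOW AND HIGH = LOW
s11 = NOT A = NOT HIGH = LOW

s3 = LOW, s11 = LOW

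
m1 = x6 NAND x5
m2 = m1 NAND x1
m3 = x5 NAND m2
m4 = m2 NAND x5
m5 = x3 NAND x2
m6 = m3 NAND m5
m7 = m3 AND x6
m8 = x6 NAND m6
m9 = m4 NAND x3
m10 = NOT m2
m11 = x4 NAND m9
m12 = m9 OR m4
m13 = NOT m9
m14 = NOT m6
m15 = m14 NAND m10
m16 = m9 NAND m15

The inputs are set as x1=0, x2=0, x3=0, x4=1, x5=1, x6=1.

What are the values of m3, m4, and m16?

m1 = x6 NAND x5 = 1 NAND 1 = 0
m2 = m1 NAND x1 = 0 NAND 0 = 1
m3 = x5 NAND m2 = 1 NAND 1 = 0
m4 = m2 NAND x5 = 1 NAND 1 = 0
m5 = x3 NAND x2 = 0 NAND 0 = 1
m6 = m3 NAND m5 = 0 NAND 1 = 1
m9 = m4 NAND x3 = 0 NAND 0 = 1
m10 = NOT m2 = NOT 1 = 0
m14 = NOT m6 = NOT 1 = 0
m15 = m14 NAND m10 = 0 NAND 0 = 1
m16 = m9 NAND m15 = 1 NAND 1 = 0

m3 = 0  m4 = 0  m16 = 0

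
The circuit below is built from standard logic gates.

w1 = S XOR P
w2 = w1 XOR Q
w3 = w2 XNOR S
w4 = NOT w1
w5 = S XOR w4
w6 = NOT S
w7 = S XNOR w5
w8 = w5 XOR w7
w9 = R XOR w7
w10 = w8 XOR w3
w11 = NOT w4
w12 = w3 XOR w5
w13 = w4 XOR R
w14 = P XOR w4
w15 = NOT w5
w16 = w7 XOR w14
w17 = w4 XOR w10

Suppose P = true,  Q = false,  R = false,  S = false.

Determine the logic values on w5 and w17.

w5 = false, w17 = true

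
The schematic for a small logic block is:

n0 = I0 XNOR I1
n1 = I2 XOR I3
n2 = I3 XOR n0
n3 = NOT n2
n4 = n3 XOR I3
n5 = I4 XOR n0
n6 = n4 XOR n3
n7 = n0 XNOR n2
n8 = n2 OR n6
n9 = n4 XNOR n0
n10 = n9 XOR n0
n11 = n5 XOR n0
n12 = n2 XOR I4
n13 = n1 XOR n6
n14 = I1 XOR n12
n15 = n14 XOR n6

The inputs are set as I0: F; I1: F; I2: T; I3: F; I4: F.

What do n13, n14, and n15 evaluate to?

n0 = I0 XNOR I1 = F XNOR F = T
n1 = I2 XOR I3 = T XOR F = T
n2 = I3 XOR n0 = F XOR T = T
n3 = NOT n2 = NOT T = F
n4 = n3 XOR I3 = F XOR F = F
n6 = n4 XOR n3 = F XOR F = F
n12 = n2 XOR I4 = T XOR F = T
n13 = n1 XOR n6 = T XOR F = T
n14 = I1 XOR n12 = F XOR T = T
n15 = n14 XOR n6 = T XOR F = T

n13 = T  n14 = T  n15 = T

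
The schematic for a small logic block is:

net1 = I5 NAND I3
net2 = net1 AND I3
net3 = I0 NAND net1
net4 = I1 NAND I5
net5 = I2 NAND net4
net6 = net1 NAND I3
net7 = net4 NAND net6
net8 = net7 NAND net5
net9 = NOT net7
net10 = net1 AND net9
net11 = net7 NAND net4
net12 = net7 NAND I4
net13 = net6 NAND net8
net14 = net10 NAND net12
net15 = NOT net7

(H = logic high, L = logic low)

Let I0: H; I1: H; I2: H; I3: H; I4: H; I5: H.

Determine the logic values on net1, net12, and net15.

net1 = L, net12 = L, net15 = L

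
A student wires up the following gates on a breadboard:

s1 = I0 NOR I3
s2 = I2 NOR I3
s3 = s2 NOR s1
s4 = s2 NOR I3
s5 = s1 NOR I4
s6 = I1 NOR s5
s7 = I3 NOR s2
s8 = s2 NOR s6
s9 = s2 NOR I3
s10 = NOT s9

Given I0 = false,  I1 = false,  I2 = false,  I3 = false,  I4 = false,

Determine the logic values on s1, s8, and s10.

s1 = true; s8 = false; s10 = true

s1 = I0 NOR I3 = false NOR false = true
s2 = I2 NOR I3 = false NOR false = true
s5 = s1 NOR I4 = true NOR false = false
s6 = I1 NOR s5 = false NOR false = true
s8 = s2 NOR s6 = true NOR true = false
s9 = s2 NOR I3 = true NOR false = false
s10 = NOT s9 = NOT false = true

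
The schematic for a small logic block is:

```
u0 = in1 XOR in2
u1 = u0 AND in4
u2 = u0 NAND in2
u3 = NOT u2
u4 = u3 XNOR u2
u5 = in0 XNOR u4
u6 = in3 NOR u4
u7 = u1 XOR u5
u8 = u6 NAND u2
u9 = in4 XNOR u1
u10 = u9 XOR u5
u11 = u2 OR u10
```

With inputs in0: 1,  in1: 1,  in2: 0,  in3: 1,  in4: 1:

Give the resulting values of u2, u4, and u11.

u2 = 1, u4 = 0, u11 = 1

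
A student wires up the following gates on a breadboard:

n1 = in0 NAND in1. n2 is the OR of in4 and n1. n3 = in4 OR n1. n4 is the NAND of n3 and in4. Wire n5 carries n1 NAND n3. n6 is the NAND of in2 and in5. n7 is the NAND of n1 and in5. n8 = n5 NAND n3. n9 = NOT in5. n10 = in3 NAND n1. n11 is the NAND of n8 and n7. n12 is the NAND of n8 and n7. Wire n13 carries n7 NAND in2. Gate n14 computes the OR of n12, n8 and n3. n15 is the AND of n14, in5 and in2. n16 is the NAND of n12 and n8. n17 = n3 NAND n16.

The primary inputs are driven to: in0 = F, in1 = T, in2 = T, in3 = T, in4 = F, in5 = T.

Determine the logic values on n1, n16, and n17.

n1 = in0 NAND in1 = F NAND T = T
n3 = in4 OR n1 = F OR T = T
n5 = n1 NAND n3 = T NAND T = F
n7 = n1 NAND in5 = T NAND T = F
n8 = n5 NAND n3 = F NAND T = T
n12 = n8 NAND n7 = T NAND F = T
n16 = n12 NAND n8 = T NAND T = F
n17 = n3 NAND n16 = T NAND F = T

n1 = T; n16 = F; n17 = T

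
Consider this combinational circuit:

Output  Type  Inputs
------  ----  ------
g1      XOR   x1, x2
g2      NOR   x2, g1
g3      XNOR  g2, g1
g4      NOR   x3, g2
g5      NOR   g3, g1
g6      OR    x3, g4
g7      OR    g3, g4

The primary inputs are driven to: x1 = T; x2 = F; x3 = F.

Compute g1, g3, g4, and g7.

g1 = T, g3 = F, g4 = T, g7 = T

g1 = x1 XOR x2 = T XOR F = T
g2 = x2 NOR g1 = F NOR T = F
g3 = g2 XNOR g1 = F XNOR T = F
g4 = x3 NOR g2 = F NOR F = T
g7 = g3 OR g4 = F OR T = T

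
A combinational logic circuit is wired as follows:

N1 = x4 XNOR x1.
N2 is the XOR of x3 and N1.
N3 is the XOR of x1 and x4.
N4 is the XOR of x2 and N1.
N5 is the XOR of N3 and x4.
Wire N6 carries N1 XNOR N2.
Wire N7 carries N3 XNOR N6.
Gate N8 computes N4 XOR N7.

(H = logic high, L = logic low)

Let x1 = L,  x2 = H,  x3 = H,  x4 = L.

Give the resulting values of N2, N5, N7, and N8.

N2 = L, N5 = L, N7 = H, N8 = H

N1 = x4 XNOR x1 = L XNOR L = H
N2 = x3 XOR N1 = H XOR H = L
N3 = x1 XOR x4 = L XOR L = L
N4 = x2 XOR N1 = H XOR H = L
N5 = N3 XOR x4 = L XOR L = L
N6 = N1 XNOR N2 = H XNOR L = L
N7 = N3 XNOR N6 = L XNOR L = H
N8 = N4 XOR N7 = L XOR H = H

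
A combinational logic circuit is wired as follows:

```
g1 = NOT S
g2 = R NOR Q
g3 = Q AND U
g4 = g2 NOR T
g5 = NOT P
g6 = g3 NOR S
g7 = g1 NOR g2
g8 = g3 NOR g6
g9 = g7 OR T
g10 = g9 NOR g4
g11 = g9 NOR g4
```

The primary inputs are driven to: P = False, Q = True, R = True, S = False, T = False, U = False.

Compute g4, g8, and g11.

g4 = True; g8 = False; g11 = False

g1 = NOT S = NOT False = True
g2 = R NOR Q = True NOR True = False
g3 = Q AND U = True AND False = False
g4 = g2 NOR T = False NOR False = True
g6 = g3 NOR S = False NOR False = True
g7 = g1 NOR g2 = True NOR False = False
g8 = g3 NOR g6 = False NOR True = False
g9 = g7 OR T = False OR False = False
g11 = g9 NOR g4 = False NOR True = False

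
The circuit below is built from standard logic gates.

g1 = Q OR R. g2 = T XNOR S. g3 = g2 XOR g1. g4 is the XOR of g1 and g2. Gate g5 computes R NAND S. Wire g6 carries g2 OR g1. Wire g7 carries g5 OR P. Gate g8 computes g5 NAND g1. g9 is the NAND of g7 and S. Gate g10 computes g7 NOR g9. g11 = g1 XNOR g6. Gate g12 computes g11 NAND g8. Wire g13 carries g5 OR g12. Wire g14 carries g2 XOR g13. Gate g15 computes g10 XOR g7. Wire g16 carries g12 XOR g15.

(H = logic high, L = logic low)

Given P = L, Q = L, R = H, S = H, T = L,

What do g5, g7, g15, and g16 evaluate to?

g1 = Q OR R = L OR H = H
g2 = T XNOR S = L XNOR H = L
g5 = R NAND S = H NAND H = L
g6 = g2 OR g1 = L OR H = H
g7 = g5 OR P = L OR L = L
g8 = g5 NAND g1 = L NAND H = H
g9 = g7 NAND S = L NAND H = H
g10 = g7 NOR g9 = L NOR H = L
g11 = g1 XNOR g6 = H XNOR H = H
g12 = g11 NAND g8 = H NAND H = L
g15 = g10 XOR g7 = L XOR L = L
g16 = g12 XOR g15 = L XOR L = L

g5 = L  g7 = L  g15 = L  g16 = L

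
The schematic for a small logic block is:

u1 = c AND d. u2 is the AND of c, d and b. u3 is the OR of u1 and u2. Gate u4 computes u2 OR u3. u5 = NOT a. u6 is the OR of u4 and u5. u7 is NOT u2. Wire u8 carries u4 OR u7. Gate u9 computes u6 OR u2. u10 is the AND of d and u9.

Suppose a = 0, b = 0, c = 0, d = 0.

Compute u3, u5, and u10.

u1 = c AND d = 0 AND 0 = 0
u2 = c AND d AND b = 0 AND 0 AND 0 = 0
u3 = u1 OR u2 = 0 OR 0 = 0
u4 = u2 OR u3 = 0 OR 0 = 0
u5 = NOT a = NOT 0 = 1
u6 = u4 OR u5 = 0 OR 1 = 1
u9 = u6 OR u2 = 1 OR 0 = 1
u10 = d AND u9 = 0 AND 1 = 0

u3 = 0, u5 = 1, u10 = 0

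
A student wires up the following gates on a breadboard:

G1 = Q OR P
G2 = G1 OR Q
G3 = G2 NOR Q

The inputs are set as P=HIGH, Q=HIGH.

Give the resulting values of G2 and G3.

G1 = Q OR P = HIGH OR HIGH = HIGH
G2 = G1 OR Q = HIGH OR HIGH = HIGH
G3 = G2 NOR Q = HIGH NOR HIGH = LOW

G2 = HIGH, G3 = LOW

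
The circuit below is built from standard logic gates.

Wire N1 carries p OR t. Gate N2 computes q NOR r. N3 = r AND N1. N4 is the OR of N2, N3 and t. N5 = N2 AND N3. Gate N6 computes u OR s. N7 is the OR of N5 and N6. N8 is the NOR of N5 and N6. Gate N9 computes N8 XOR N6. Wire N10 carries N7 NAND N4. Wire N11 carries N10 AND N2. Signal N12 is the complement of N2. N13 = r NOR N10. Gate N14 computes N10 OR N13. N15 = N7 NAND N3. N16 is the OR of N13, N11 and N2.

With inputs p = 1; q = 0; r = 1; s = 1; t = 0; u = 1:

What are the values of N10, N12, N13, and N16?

N10 = 0; N12 = 1; N13 = 0; N16 = 0

N1 = p OR t = 1 OR 0 = 1
N2 = q NOR r = 0 NOR 1 = 0
N3 = r AND N1 = 1 AND 1 = 1
N4 = N2 OR N3 OR t = 0 OR 1 OR 0 = 1
N5 = N2 AND N3 = 0 AND 1 = 0
N6 = u OR s = 1 OR 1 = 1
N7 = N5 OR N6 = 0 OR 1 = 1
N10 = N7 NAND N4 = 1 NAND 1 = 0
N11 = N10 AND N2 = 0 AND 0 = 0
N12 = NOT N2 = NOT 0 = 1
N13 = r NOR N10 = 1 NOR 0 = 0
N16 = N13 OR N11 OR N2 = 0 OR 0 OR 0 = 0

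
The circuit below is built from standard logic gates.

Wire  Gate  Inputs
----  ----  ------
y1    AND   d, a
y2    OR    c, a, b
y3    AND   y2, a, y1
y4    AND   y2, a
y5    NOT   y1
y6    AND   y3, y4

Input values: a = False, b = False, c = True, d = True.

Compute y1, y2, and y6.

y1 = d AND a = True AND False = False
y2 = c OR a OR b = True OR False OR False = True
y3 = y2 AND a AND y1 = True AND False AND False = False
y4 = y2 AND a = True AND False = False
y6 = y3 AND y4 = False AND False = False

y1 = False, y2 = True, y6 = False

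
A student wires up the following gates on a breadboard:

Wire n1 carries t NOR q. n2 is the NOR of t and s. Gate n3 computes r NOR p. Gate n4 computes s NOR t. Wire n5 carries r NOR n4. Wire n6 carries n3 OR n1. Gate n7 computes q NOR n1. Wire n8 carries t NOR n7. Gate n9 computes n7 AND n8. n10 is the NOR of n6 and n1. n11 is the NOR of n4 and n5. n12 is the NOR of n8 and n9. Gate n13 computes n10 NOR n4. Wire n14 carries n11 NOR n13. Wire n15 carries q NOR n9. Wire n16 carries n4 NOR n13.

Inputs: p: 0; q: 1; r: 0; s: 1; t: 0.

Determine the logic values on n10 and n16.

n10 = 0, n16 = 0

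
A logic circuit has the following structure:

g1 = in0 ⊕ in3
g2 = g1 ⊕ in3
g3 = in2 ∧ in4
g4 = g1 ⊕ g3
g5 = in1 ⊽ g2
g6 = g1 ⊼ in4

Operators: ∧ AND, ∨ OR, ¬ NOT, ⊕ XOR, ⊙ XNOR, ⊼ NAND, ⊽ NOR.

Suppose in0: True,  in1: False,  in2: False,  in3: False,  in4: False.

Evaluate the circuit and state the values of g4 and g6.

g1 = in0 XOR in3 = True XOR False = True
g3 = in2 AND in4 = False AND False = False
g4 = g1 XOR g3 = True XOR False = True
g6 = g1 NAND in4 = True NAND False = True

g4 = True  g6 = True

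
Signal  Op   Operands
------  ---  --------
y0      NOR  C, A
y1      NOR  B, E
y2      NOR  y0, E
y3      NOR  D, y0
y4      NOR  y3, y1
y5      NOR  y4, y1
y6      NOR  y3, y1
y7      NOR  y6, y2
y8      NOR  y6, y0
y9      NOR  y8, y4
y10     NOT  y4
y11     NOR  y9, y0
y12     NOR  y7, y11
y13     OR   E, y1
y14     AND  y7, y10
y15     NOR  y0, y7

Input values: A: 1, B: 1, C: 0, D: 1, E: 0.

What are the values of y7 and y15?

y0 = C NOR A = 0 NOR 1 = 0
y1 = B NOR E = 1 NOR 0 = 0
y2 = y0 NOR E = 0 NOR 0 = 1
y3 = D NOR y0 = 1 NOR 0 = 0
y6 = y3 NOR y1 = 0 NOR 0 = 1
y7 = y6 NOR y2 = 1 NOR 1 = 0
y15 = y0 NOR y7 = 0 NOR 0 = 1

y7 = 0, y15 = 1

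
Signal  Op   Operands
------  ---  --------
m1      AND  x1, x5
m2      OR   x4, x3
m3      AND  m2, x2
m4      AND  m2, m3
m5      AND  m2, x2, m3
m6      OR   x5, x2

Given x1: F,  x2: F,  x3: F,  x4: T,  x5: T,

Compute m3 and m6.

m2 = x4 OR x3 = T OR F = T
m3 = m2 AND x2 = T AND F = F
m6 = x5 OR x2 = T OR F = T

m3 = F  m6 = T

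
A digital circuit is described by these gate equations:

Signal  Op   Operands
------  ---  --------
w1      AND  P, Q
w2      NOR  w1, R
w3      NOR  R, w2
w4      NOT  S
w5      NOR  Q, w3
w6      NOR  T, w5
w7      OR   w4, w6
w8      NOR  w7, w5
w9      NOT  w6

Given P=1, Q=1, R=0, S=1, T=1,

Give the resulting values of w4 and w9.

w4 = 0  w9 = 1

w1 = P AND Q = 1 AND 1 = 1
w2 = w1 NOR R = 1 NOR 0 = 0
w3 = R NOR w2 = 0 NOR 0 = 1
w4 = NOT S = NOT 1 = 0
w5 = Q NOR w3 = 1 NOR 1 = 0
w6 = T NOR w5 = 1 NOR 0 = 0
w9 = NOT w6 = NOT 0 = 1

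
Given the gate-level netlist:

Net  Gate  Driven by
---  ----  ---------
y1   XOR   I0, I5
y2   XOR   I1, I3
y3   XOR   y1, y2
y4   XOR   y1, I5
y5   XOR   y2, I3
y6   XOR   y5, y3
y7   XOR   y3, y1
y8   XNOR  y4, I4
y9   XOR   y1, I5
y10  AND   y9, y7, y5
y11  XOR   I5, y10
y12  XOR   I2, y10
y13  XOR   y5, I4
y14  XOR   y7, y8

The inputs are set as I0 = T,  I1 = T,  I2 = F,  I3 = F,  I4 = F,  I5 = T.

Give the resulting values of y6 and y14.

y1 = I0 XOR I5 = T XOR T = F
y2 = I1 XOR I3 = T XOR F = T
y3 = y1 XOR y2 = F XOR T = T
y4 = y1 XOR I5 = F XOR T = T
y5 = y2 XOR I3 = T XOR F = T
y6 = y5 XOR y3 = T XOR T = F
y7 = y3 XOR y1 = T XOR F = T
y8 = y4 XNOR I4 = T XNOR F = F
y14 = y7 XOR y8 = T XOR F = T

y6 = F; y14 = T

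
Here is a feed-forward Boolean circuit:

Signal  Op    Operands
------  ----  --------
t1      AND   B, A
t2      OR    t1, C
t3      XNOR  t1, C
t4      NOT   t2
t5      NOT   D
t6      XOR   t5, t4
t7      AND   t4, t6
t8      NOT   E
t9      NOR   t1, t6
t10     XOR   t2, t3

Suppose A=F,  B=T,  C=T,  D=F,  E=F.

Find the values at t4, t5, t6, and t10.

t1 = B AND A = T AND F = F
t2 = t1 OR C = F OR T = T
t3 = t1 XNOR C = F XNOR T = F
t4 = NOT t2 = NOT T = F
t5 = NOT D = NOT F = T
t6 = t5 XOR t4 = T XOR F = T
t10 = t2 XOR t3 = T XOR F = T

t4 = F; t5 = T; t6 = T; t10 = T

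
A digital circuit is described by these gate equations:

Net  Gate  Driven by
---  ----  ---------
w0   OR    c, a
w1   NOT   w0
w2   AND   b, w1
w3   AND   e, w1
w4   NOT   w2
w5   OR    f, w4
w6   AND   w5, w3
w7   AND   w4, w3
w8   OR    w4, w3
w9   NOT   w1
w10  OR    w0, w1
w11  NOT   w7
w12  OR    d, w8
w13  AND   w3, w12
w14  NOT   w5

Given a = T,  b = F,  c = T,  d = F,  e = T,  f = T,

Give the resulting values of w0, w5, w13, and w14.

w0 = c OR a = T OR T = T
w1 = NOT w0 = NOT T = F
w2 = b AND w1 = F AND F = F
w3 = e AND w1 = T AND F = F
w4 = NOT w2 = NOT F = T
w5 = f OR w4 = T OR T = T
w8 = w4 OR w3 = T OR F = T
w12 = d OR w8 = F OR T = T
w13 = w3 AND w12 = F AND T = F
w14 = NOT w5 = NOT T = F

w0 = T, w5 = T, w13 = F, w14 = F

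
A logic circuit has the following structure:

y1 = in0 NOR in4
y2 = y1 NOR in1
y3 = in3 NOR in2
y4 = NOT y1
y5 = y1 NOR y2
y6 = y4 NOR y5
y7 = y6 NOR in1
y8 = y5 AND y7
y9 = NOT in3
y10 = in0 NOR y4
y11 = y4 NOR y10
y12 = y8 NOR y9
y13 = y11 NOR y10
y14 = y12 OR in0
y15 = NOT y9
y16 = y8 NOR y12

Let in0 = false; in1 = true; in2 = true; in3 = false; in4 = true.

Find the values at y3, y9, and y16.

y3 = false, y9 = true, y16 = true

y1 = in0 NOR in4 = false NOR true = false
y2 = y1 NOR in1 = false NOR true = false
y3 = in3 NOR in2 = false NOR true = false
y4 = NOT y1 = NOT false = true
y5 = y1 NOR y2 = false NOR false = true
y6 = y4 NOR y5 = true NOR true = false
y7 = y6 NOR in1 = false NOR true = false
y8 = y5 AND y7 = true AND false = false
y9 = NOT in3 = NOT false = true
y12 = y8 NOR y9 = false NOR true = false
y16 = y8 NOR y12 = false NOR false = true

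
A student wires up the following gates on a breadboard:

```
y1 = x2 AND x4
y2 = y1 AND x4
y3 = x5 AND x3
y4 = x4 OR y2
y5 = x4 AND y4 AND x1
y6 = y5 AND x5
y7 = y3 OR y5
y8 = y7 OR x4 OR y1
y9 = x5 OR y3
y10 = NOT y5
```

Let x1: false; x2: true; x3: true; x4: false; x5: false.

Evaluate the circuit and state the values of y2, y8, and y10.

y2 = false, y8 = false, y10 = true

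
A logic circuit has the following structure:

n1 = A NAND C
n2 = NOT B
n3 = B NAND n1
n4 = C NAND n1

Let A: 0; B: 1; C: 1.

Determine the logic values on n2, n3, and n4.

n2 = 0, n3 = 0, n4 = 0

n1 = A NAND C = 0 NAND 1 = 1
n2 = NOT B = NOT 1 = 0
n3 = B NAND n1 = 1 NAND 1 = 0
n4 = C NAND n1 = 1 NAND 1 = 0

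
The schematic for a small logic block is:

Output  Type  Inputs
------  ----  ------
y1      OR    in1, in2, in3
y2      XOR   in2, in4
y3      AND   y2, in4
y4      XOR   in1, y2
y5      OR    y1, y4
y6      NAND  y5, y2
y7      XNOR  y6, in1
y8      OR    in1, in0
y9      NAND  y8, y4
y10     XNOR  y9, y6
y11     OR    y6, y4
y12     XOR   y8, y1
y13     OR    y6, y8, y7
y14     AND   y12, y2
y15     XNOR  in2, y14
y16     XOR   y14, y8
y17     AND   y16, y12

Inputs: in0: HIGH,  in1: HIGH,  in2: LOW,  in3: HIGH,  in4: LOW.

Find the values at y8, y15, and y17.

y8 = HIGH; y15 = HIGH; y17 = LOW

y1 = in1 OR in2 OR in3 = HIGH OR LOW OR HIGH = HIGH
y2 = in2 XOR in4 = LOW XOR LOW = LOW
y8 = in1 OR in0 = HIGH OR HIGH = HIGH
y12 = y8 XOR y1 = HIGH XOR HIGH = LOW
y14 = y12 AND y2 = LOW AND LOW = LOW
y15 = in2 XNOR y14 = LOW XNOR LOW = HIGH
y16 = y14 XOR y8 = LOW XOR HIGH = HIGH
y17 = y16 AND y12 = HIGH AND LOW = LOW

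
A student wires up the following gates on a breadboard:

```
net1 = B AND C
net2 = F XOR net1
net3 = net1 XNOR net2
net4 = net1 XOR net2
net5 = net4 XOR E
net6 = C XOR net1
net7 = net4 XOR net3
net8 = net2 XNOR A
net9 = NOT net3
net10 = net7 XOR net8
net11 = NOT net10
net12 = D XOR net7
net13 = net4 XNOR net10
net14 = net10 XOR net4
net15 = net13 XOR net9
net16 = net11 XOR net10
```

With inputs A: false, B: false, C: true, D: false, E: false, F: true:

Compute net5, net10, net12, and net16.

net1 = B AND C = false AND true = false
net2 = F XOR net1 = true XOR false = true
net3 = net1 XNOR net2 = false XNOR true = false
net4 = net1 XOR net2 = false XOR true = true
net5 = net4 XOR E = true XOR false = true
net7 = net4 XOR net3 = true XOR false = true
net8 = net2 XNOR A = true XNOR false = false
net10 = net7 XOR net8 = true XOR false = true
net11 = NOT net10 = NOT true = false
net12 = D XOR net7 = false XOR true = true
net16 = net11 XOR net10 = false XOR true = true

net5 = true  net10 = true  net12 = true  net16 = true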